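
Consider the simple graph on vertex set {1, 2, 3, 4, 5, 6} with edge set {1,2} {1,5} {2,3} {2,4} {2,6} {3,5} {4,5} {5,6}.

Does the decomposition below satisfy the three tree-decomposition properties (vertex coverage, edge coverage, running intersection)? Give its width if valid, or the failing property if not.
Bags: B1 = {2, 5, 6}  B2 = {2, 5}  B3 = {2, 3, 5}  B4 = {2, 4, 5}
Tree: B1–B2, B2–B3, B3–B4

A tree decomposition must satisfy three properties: every vertex lies in some bag; for every edge, both endpoints lie together in some bag; and for every vertex, the bags containing it form a connected subtree. Here vertex 1 appears in no bag, so the decomposition is invalid.

No — vertex 1 appears in no bag.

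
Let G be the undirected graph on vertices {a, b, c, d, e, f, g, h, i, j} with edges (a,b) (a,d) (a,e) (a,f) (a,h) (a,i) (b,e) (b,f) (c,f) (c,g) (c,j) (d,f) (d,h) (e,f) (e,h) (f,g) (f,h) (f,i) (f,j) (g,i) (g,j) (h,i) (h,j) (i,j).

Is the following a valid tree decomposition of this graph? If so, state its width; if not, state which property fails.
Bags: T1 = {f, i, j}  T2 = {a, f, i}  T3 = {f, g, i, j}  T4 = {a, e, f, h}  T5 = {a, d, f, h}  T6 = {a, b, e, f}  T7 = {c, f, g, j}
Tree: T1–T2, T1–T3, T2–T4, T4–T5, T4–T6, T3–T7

No — edge (j,h) lies in no bag.

A tree decomposition must satisfy three properties: every vertex lies in some bag; for every edge, both endpoints lie together in some bag; and for every vertex, the bags containing it form a connected subtree. Here edge (j,h) lies in no bag, so the decomposition is invalid.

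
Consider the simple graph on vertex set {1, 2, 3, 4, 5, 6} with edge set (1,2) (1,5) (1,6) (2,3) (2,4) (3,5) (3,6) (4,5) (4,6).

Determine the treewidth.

3

A width-3 tree decomposition is:
Bags: B1 = {1, 2, 3, 4}  B2 = {1, 3, 4, 6}  B3 = {1, 3, 4, 5}
Tree: B1–B2, B2–B3
Every bag has size at most 4, so the width is 4 − 1 = 3 and tw(G) ≤ 3. For the lower bound: the 4 vertex sets {2,3}, {4,6}, {1}, {5} are disjoint, each induces a connected subgraph, and every pair is joined by at least one edge of G. Contracting each set to a single vertex therefore yields K_{4} as a minor, and since treewidth is minor-monotone, tw(G) ≥ tw(K_{4}) = 3. The upper and lower bounds meet at 3, so that is the treewidth.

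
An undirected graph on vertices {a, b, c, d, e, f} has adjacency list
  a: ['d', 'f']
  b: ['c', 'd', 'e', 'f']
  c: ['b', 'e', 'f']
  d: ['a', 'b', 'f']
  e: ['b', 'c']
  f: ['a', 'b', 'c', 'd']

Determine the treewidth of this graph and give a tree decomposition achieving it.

Treewidth 2.
One such decomposition:
Bags: B1 = {b, d, f}  B2 = {b, c, f}  B3 = {b, c, e}  B4 = {a, d, f}
Tree: B1–B2, B2–B3, B1–B4

Each bag holds 3 vertices, so the decomposition has width 2, which upper-bounds the treewidth. For the lower bound, the 3 vertices {b, c, e} are pairwise adjacent, and any tree decomposition puts a clique entirely inside one bag — forcing width ≥ 2. The upper and lower bounds meet at 2, so that is the treewidth.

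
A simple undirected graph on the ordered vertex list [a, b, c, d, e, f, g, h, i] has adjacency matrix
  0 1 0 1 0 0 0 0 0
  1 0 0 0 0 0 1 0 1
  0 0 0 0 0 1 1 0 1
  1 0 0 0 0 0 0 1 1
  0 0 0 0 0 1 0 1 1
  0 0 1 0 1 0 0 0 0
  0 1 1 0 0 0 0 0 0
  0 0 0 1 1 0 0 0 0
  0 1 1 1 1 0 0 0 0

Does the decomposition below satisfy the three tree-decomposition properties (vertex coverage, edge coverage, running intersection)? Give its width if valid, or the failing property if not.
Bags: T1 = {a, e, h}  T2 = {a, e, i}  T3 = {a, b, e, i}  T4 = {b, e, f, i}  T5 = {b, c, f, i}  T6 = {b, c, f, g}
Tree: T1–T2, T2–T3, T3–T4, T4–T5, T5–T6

No — vertex d appears in no bag.

A tree decomposition must satisfy three properties: every vertex lies in some bag; for every edge, both endpoints lie together in some bag; and for every vertex, the bags containing it form a connected subtree. Here vertex d appears in no bag, so the decomposition is invalid.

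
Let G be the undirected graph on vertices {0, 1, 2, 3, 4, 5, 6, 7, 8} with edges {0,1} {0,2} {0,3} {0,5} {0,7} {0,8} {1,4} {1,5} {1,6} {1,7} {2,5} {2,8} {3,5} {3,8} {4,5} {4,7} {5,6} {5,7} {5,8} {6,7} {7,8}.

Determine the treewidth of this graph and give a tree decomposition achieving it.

Every bag has size at most 4, so the width is 4 − 1 = 3 and tw(G) ≤ 3. Conversely, {0, 2, 5, 8} is a clique of size 4, and the vertices of any clique must share a bag in every tree decomposition; so some bag has ≥ 4 vertices and tw(G) ≥ 3. Hence tw(G) = 3 exactly.

Treewidth 3.
One optimal decomposition is:
Bags: B1 = {0, 1, 5, 7}  B2 = {1, 4, 5, 7}  B3 = {0, 5, 7, 8}  B4 = {0, 2, 5, 8}  B5 = {0, 3, 5, 8}  B6 = {1, 5, 6, 7}
Tree: B1–B2, B1–B3, B3–B4, B4–B5, B1–B6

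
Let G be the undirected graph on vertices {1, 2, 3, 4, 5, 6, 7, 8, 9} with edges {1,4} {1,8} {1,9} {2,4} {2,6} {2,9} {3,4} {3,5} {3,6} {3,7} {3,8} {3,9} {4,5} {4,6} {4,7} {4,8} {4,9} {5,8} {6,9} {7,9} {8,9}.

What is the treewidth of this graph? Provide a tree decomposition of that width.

Treewidth 3.
One optimal decomposition is:
Bags: B1 = {1, 4, 8, 9}  B2 = {3, 4, 8, 9}  B3 = {3, 4, 7, 9}  B4 = {3, 4, 6, 9}  B5 = {2, 4, 6, 9}  B6 = {3, 4, 5, 8}
Tree: B1–B2, B2–B3, B2–B4, B4–B5, B2–B6

Every bag has size at most 4, so the width is 4 − 1 = 3 and tw(G) ≤ 3. On the other hand G contains the 4-clique {1, 4, 8, 9}. A clique must lie in a single bag of any decomposition, so no decomposition can have width below 3. The upper and lower bounds meet at 3, so that is the treewidth.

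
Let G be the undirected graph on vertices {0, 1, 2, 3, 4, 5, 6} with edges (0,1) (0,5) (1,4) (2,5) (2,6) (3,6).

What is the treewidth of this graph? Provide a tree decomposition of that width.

The largest bag has 2 vertices, giving width 1; this decomposition certifies tw(G) ≤ 1. G has an edge, so its treewidth is at least 1. Combining the bounds, tw(G) = 1.

Treewidth 1.
Bags: B1 = {3, 6}  B2 = {2, 6}  B3 = {2, 5}  B4 = {0, 5}  B5 = {0, 1}  B6 = {1, 4}
Tree: B1–B2, B2–B3, B3–B4, B4–B5, B5–B6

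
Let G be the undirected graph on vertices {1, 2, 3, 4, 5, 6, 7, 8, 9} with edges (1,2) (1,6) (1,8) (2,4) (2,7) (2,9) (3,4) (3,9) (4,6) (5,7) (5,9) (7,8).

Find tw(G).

3

A width-3 tree decomposition is:
Bags: B1 = {5, 7, 8, 9}  B2 = {2, 7, 8, 9}  B3 = {1, 2, 8, 9}  B4 = {1, 2, 3, 9}  B5 = {1, 2, 3, 4}  B6 = {1, 3, 4, 6}
Tree: B1–B2, B2–B3, B3–B4, B4–B5, B5–B6
The largest bag has 4 vertices, giving width 3; this decomposition certifies tw(G) ≤ 3. For the lower bound: the 4 vertex sets {5,7,8}, {9}, {2}, {1,3,4,6} are disjoint, each induces a connected subgraph, and every pair is joined by at least one edge of G. Contracting each set to a single vertex therefore yields K_{4} as a minor, and since treewidth is minor-monotone, tw(G) ≥ tw(K_{4}) = 3. Therefore the treewidth is 3.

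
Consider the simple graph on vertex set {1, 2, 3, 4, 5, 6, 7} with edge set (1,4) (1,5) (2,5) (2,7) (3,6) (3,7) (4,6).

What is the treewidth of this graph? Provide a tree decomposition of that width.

Every bag has size at most 3, so the width is 3 − 1 = 2 and tw(G) ≤ 2. Since 4–1–5–2–7–3–6–4 is a cycle in G, G is not acyclic. Forests are exactly the graphs of treewidth ≤ 1, so tw(G) ≥ 2. Hence tw(G) = 2 exactly.

Treewidth 2.
Bags: B1 = {1, 4, 5}  B2 = {2, 4, 5}  B3 = {2, 4, 7}  B4 = {3, 4, 7}  B5 = {3, 4, 6}
Tree: B1–B2, B2–B3, B3–B4, B4–B5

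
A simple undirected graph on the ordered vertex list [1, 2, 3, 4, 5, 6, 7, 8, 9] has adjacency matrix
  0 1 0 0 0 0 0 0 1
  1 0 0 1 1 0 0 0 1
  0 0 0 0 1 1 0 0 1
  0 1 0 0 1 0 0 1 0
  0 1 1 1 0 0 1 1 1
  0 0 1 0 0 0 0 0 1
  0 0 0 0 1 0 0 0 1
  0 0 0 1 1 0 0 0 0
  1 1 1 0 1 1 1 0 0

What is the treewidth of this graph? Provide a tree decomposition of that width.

Each bag holds 3 vertices, so the decomposition has width 2, which upper-bounds the treewidth. Conversely, {1, 2, 9} is a clique of size 3, and the vertices of any clique must share a bag in every tree decomposition; so some bag has ≥ 3 vertices and tw(G) ≥ 2. Combining the bounds, tw(G) = 2.

Treewidth 2.
One such decomposition:
Bags: B1 = {3, 5, 9}  B2 = {2, 5, 9}  B3 = {1, 2, 9}  B4 = {5, 7, 9}  B5 = {2, 4, 5}  B6 = {4, 5, 8}  B7 = {3, 6, 9}
Tree: B1–B2, B2–B3, B2–B4, B2–B5, B5–B6, B1–B7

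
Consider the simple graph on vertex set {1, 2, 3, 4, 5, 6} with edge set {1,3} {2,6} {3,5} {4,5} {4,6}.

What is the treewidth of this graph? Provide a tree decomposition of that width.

Every bag has size at most 2, so the width is 2 − 1 = 1 and tw(G) ≤ 1. G has an edge, so its treewidth is at least 1. Hence tw(G) = 1 exactly.

Treewidth 1.
One such decomposition:
Bags: B1 = {2, 6}  B2 = {4, 6}  B3 = {4, 5}  B4 = {3, 5}  B5 = {1, 3}
Tree: B1–B2, B2–B3, B3–B4, B4–B5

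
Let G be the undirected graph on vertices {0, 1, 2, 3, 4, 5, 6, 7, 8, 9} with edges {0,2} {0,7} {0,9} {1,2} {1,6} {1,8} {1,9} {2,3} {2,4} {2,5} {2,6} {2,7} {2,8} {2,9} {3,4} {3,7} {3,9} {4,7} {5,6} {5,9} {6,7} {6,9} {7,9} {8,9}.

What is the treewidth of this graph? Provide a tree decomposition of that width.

Treewidth 3.
Bags: B1 = {1, 2, 8, 9}  B2 = {1, 2, 6, 9}  B3 = {2, 6, 7, 9}  B4 = {0, 2, 7, 9}  B5 = {2, 3, 7, 9}  B6 = {2, 3, 4, 7}  B7 = {2, 5, 6, 9}
Tree: B1–B2, B2–B3, B3–B4, B3–B5, B5–B6, B3–B7

Each bag holds 4 vertices, so the decomposition has width 3, which upper-bounds the treewidth. For the lower bound, the 4 vertices {0, 2, 7, 9} are pairwise adjacent, and any tree decomposition puts a clique entirely inside one bag — forcing width ≥ 3. Hence tw(G) = 3 exactly.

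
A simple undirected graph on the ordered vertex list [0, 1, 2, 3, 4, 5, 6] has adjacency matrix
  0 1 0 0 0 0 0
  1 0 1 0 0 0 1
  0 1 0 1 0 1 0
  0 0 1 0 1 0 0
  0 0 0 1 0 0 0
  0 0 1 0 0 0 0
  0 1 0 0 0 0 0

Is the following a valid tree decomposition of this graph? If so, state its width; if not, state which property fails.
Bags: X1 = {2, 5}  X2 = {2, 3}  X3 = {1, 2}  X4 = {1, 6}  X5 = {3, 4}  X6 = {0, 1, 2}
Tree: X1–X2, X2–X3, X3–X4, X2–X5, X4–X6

A tree decomposition must satisfy three properties: every vertex lies in some bag; for every edge, both endpoints lie together in some bag; and for every vertex, the bags containing it form a connected subtree. Here bags containing vertex 2 are not connected in the tree, so the decomposition is invalid.

No — bags containing vertex 2 are not connected in the tree.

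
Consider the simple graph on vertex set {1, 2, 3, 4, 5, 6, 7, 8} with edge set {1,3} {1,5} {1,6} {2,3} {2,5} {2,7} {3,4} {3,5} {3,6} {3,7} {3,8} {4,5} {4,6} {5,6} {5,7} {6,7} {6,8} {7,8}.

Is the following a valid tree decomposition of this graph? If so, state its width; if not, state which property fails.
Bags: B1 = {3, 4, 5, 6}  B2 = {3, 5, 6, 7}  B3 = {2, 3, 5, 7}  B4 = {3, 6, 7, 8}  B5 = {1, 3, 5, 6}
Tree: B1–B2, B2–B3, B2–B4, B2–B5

Every vertex of G appears in some bag (union = {1, 2, 3, 4, 5, 6, 7, 8}); every edge is covered by a bag; and for each vertex v the set of bags containing v is connected in the bag tree. The decomposition is therefore valid. The largest bag has 4 vertices, so the width is 3.

Yes; width 3.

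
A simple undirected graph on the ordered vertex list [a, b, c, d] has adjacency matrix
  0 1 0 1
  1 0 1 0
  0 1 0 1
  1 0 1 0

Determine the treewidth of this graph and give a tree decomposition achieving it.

The largest bag has 3 vertices, giving width 2; this decomposition certifies tw(G) ≤ 2. Since c–b–a–d–c is a cycle in G, G is not acyclic. Forests are exactly the graphs of treewidth ≤ 1, so tw(G) ≥ 2. Combining the bounds, tw(G) = 2.

Treewidth 2.
One such decomposition:
Bags: B1 = {a, b, c}  B2 = {a, c, d}
Tree: B1–B2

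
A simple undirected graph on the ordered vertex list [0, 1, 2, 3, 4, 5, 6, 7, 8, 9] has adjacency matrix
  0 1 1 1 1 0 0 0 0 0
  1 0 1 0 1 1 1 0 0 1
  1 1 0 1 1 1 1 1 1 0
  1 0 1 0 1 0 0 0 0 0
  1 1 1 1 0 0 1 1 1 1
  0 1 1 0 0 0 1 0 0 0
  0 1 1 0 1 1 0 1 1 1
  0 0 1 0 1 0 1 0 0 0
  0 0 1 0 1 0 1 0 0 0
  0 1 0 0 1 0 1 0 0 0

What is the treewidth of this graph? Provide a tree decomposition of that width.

Treewidth 3.
Bags: B1 = {1, 2, 4, 6}  B2 = {1, 2, 5, 6}  B3 = {2, 4, 6, 7}  B4 = {1, 4, 6, 9}  B5 = {0, 1, 2, 4}  B6 = {2, 4, 6, 8}  B7 = {0, 2, 3, 4}
Tree: B1–B2, B1–B3, B1–B4, B1–B5, B3–B6, B5–B7

The largest bag has 4 vertices, giving width 3; this decomposition certifies tw(G) ≤ 3. For the lower bound, the 4 vertices {1, 4, 6, 9} are pairwise adjacent, and any tree decomposition puts a clique entirely inside one bag — forcing width ≥ 3. The upper and lower bounds meet at 3, so that is the treewidth.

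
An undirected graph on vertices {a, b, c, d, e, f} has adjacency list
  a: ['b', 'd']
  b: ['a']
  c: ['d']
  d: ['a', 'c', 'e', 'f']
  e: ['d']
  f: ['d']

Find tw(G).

A width-1 tree decomposition is:
Bags: B1 = {a, d}  B2 = {d, f}  B3 = {c, d}  B4 = {d, e}  B5 = {a, b}
Tree: B1–B2, B1–B3, B2–B4, B1–B5
Each bag holds 2 vertices, so the decomposition has width 1, which upper-bounds the treewidth. Any graph with an edge has treewidth ≥ 1, and G has the edge d–a. Combining the bounds, tw(G) = 1.

1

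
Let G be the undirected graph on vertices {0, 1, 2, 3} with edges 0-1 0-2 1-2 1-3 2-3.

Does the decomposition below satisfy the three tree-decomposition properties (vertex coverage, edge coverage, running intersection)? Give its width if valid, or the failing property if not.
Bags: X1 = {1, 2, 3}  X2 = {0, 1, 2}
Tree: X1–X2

Yes; width 2.

Every vertex of G appears in some bag (union = {0, 1, 2, 3}); every edge is covered by a bag; and for each vertex v the set of bags containing v is connected in the bag tree. The decomposition is therefore valid. The largest bag has 3 vertices, so the width is 2.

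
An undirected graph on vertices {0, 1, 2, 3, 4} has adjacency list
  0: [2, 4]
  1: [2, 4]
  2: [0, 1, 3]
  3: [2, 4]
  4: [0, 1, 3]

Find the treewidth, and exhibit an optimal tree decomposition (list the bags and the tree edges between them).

Each bag holds 3 vertices, so the decomposition has width 2, which upper-bounds the treewidth. Since 4–1–2–3–4 is a cycle in G, G is not acyclic. Forests are exactly the graphs of treewidth ≤ 1, so tw(G) ≥ 2. Therefore the treewidth is 2.

Treewidth 2.
Bags: B1 = {1, 2, 4}  B2 = {2, 3, 4}  B3 = {0, 2, 4}
Tree: B1–B2, B2–B3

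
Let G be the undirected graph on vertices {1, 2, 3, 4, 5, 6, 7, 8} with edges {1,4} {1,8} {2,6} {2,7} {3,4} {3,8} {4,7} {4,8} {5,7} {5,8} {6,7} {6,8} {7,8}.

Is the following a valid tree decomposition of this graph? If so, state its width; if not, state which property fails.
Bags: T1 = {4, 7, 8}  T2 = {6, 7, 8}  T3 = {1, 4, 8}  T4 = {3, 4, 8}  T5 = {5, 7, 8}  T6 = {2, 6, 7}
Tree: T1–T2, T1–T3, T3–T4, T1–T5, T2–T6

Yes; width 2.

Every vertex of G appears in some bag (union = {1, 2, 3, 4, 5, 6, 7, 8}); every edge is covered by a bag; and for each vertex v the set of bags containing v is connected in the bag tree. The decomposition is therefore valid. The largest bag has 3 vertices, so the width is 2.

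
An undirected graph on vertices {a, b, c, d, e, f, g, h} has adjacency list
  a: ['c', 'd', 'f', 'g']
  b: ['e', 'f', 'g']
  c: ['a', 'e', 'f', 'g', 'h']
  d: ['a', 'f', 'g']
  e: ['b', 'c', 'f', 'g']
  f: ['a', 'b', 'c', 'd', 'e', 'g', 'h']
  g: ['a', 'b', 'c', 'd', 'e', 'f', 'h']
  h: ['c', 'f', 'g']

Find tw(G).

3

A width-3 tree decomposition is:
Bags: B1 = {c, e, f, g}  B2 = {a, c, f, g}  B3 = {c, f, g, h}  B4 = {b, e, f, g}  B5 = {a, d, f, g}
Tree: B1–B2, B1–B3, B1–B4, B2–B5
Each bag holds 4 vertices, so the decomposition has width 3, which upper-bounds the treewidth. On the other hand G contains the 4-clique {a, d, f, g}. A clique must lie in a single bag of any decomposition, so no decomposition can have width below 3. The upper and lower bounds meet at 3, so that is the treewidth.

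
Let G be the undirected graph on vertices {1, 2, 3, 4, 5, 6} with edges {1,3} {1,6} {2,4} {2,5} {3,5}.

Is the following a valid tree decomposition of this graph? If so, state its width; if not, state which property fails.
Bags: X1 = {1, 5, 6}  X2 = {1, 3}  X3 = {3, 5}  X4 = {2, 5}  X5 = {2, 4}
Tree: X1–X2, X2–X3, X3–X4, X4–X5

A tree decomposition must satisfy three properties: every vertex lies in some bag; for every edge, both endpoints lie together in some bag; and for every vertex, the bags containing it form a connected subtree. Here bags containing vertex 5 are not connected in the tree, so the decomposition is invalid.

No — bags containing vertex 5 are not connected in the tree.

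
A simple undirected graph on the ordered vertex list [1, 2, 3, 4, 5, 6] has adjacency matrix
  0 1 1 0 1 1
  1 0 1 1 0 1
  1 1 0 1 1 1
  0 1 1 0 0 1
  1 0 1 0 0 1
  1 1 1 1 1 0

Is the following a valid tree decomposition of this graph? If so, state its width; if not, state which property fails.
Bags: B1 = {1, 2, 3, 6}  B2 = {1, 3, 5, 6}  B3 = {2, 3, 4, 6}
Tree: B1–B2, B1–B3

Every vertex of G appears in some bag (union = {1, 2, 3, 4, 5, 6}); every edge is covered by a bag; and for each vertex v the set of bags containing v is connected in the bag tree. The decomposition is therefore valid. The largest bag has 4 vertices, so the width is 3.

Yes; width 3.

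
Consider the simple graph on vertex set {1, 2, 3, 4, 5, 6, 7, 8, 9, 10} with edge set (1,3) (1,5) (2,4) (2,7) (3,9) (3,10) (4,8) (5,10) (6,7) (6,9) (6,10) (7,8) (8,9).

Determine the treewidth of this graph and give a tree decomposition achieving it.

Treewidth 2.
Bags: B1 = {1, 5, 10}  B2 = {1, 3, 10}  B3 = {3, 6, 10}  B4 = {3, 6, 9}  B5 = {6, 7, 9}  B6 = {7, 8, 9}  B7 = {2, 7, 8}  B8 = {2, 4, 8}
Tree: B1–B2, B2–B3, B3–B4, B4–B5, B5–B6, B6–B7, B7–B8

Each bag holds 3 vertices, so the decomposition has width 2, which upper-bounds the treewidth. For the lower bound, G contains the cycle 5–1–3–10–5, so G is not a forest; only forests have treewidth ≤ 1, hence tw(G) ≥ 2. Combining the bounds, tw(G) = 2.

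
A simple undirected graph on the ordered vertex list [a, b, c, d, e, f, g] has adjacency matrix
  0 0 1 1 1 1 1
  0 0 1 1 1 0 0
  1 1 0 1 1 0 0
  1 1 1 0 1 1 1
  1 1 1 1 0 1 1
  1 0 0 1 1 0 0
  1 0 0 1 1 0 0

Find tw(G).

3

A width-3 tree decomposition is:
Bags: B1 = {b, c, d, e}  B2 = {a, c, d, e}  B3 = {a, d, e, f}  B4 = {a, d, e, g}
Tree: B1–B2, B2–B3, B3–B4
The largest bag has 4 vertices, giving width 3; this decomposition certifies tw(G) ≤ 3. On the other hand G contains the 4-clique {a, d, e, g}. A clique must lie in a single bag of any decomposition, so no decomposition can have width below 3. The upper and lower bounds meet at 3, so that is the treewidth.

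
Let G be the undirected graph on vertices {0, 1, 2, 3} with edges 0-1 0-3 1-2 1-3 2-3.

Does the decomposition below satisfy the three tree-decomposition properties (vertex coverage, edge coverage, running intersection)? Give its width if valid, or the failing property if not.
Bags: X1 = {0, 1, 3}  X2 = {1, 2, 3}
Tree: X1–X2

Yes; width 2.

Checking the three conditions: (i) the bags cover all of {0, 1, 2, 3}; (ii) for each edge, some bag contains both endpoints; (iii) the bags containing any fixed vertex form a subtree. All hold, so the decomposition is valid with width 3 − 1 = 2.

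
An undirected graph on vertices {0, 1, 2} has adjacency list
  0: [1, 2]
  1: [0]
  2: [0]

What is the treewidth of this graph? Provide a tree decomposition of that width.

Treewidth 1.
One such decomposition:
Bags: B1 = {0, 1}  B2 = {0, 2}
Tree: B1–B2

The largest bag has 2 vertices, giving width 1; this decomposition certifies tw(G) ≤ 1. Any graph with an edge has treewidth ≥ 1, and G has the edge 1–0. The upper and lower bounds meet at 1, so that is the treewidth.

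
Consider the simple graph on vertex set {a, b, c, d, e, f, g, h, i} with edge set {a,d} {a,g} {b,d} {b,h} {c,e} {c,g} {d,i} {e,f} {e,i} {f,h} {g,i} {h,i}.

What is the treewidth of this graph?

3

A width-3 tree decomposition is:
Bags: B1 = {b, d, f, h}  B2 = {d, f, h, i}  B3 = {d, e, f, i}  B4 = {a, d, e, i}  B5 = {a, e, g, i}  B6 = {a, c, e, g}
Tree: B1–B2, B2–B3, B3–B4, B4–B5, B5–B6
Every bag has size at most 4, so the width is 4 − 1 = 3 and tw(G) ≤ 3. For the lower bound: the 4 vertex sets {b,f,h}, {d}, {i}, {a,c,e,g} are disjoint, each induces a connected subgraph, and every pair is joined by at least one edge of G. Contracting each set to a single vertex therefore yields K_{4} as a minor, and since treewidth is minor-monotone, tw(G) ≥ tw(K_{4}) = 3. The upper and lower bounds meet at 3, so that is the treewidth.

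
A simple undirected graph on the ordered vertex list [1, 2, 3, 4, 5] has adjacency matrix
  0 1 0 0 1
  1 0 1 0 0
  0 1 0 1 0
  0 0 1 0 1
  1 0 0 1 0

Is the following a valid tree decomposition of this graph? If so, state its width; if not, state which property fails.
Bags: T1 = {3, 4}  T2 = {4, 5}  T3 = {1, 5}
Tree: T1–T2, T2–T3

No — vertex 2 appears in no bag.

A tree decomposition must satisfy three properties: every vertex lies in some bag; for every edge, both endpoints lie together in some bag; and for every vertex, the bags containing it form a connected subtree. Here vertex 2 appears in no bag, so the decomposition is invalid.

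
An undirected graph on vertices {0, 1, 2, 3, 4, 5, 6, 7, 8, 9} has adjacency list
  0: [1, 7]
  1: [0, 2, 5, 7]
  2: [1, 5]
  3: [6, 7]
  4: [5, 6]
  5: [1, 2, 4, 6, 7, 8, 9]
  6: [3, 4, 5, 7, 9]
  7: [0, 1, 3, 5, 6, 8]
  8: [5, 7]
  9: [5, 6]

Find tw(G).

2

A width-2 tree decomposition is:
Bags: B1 = {5, 6, 7}  B2 = {1, 5, 7}  B3 = {0, 1, 7}  B4 = {1, 2, 5}  B5 = {4, 5, 6}  B6 = {5, 6, 9}  B7 = {5, 7, 8}  B8 = {3, 6, 7}
Tree: B1–B2, B2–B3, B2–B4, B1–B5, B1–B6, B1–B7, B1–B8
Every bag has size at most 3, so the width is 3 − 1 = 2 and tw(G) ≤ 2. Conversely, {0, 1, 7} is a clique of size 3, and the vertices of any clique must share a bag in every tree decomposition; so some bag has ≥ 3 vertices and tw(G) ≥ 2. Hence tw(G) = 2 exactly.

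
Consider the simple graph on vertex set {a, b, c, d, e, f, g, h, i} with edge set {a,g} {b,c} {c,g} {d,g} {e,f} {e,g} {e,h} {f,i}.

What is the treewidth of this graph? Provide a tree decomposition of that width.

Each bag holds 2 vertices, so the decomposition has width 1, which upper-bounds the treewidth. Since G has at least one edge (e.g. g–e), it is not an edgeless graph, so tw(G) ≥ 1. The upper and lower bounds meet at 1, so that is the treewidth.

Treewidth 1.
One optimal decomposition is:
Bags: B1 = {e, g}  B2 = {e, f}  B3 = {d, g}  B4 = {a, g}  B5 = {c, g}  B6 = {e, h}  B7 = {f, i}  B8 = {b, c}
Tree: B1–B2, B1–B3, B3–B4, B3–B5, B2–B6, B2–B7, B5–B8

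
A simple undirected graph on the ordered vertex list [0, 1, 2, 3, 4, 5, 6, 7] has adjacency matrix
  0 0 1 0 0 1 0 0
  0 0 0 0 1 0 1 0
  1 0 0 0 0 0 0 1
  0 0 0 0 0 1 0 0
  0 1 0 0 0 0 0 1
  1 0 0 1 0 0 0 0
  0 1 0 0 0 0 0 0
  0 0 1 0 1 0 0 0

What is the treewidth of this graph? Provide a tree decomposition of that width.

Treewidth 1.
One such decomposition:
Bags: B1 = {1, 6}  B2 = {1, 4}  B3 = {4, 7}  B4 = {2, 7}  B5 = {0, 2}  B6 = {0, 5}  B7 = {3, 5}
Tree: B1–B2, B2–B3, B3–B4, B4–B5, B5–B6, B6–B7

Each bag holds 2 vertices, so the decomposition has width 1, which upper-bounds the treewidth. Since G has at least one edge (e.g. 6–1), it is not an edgeless graph, so tw(G) ≥ 1. The upper and lower bounds meet at 1, so that is the treewidth.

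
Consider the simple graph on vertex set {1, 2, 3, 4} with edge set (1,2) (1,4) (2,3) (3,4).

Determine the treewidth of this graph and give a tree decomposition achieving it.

The largest bag has 3 vertices, giving width 2; this decomposition certifies tw(G) ≤ 2. Since 2–1–4–3–2 is a cycle in G, G is not acyclic. Forests are exactly the graphs of treewidth ≤ 1, so tw(G) ≥ 2. The upper and lower bounds meet at 2, so that is the treewidth.

Treewidth 2.
One optimal decomposition is:
Bags: B1 = {1, 2, 4}  B2 = {2, 3, 4}
Tree: B1–B2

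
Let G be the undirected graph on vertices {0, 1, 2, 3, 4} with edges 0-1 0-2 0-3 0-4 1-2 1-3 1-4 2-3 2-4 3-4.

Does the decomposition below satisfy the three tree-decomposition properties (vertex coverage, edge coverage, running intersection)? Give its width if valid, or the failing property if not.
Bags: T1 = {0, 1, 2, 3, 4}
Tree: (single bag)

Every vertex of G appears in some bag (union = {0, 1, 2, 3, 4}); every edge is covered by a bag; and for each vertex v the set of bags containing v is connected in the bag tree. The decomposition is therefore valid. The largest bag has 5 vertices, so the width is 4.

Yes; width 4.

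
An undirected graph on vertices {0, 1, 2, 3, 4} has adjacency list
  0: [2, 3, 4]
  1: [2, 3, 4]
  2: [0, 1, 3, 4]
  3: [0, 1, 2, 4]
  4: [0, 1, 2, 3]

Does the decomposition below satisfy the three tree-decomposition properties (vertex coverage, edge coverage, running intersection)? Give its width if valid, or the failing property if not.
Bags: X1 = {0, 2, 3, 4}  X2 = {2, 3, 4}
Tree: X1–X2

No — vertex 1 appears in no bag.

A tree decomposition must satisfy three properties: every vertex lies in some bag; for every edge, both endpoints lie together in some bag; and for every vertex, the bags containing it form a connected subtree. Here vertex 1 appears in no bag, so the decomposition is invalid.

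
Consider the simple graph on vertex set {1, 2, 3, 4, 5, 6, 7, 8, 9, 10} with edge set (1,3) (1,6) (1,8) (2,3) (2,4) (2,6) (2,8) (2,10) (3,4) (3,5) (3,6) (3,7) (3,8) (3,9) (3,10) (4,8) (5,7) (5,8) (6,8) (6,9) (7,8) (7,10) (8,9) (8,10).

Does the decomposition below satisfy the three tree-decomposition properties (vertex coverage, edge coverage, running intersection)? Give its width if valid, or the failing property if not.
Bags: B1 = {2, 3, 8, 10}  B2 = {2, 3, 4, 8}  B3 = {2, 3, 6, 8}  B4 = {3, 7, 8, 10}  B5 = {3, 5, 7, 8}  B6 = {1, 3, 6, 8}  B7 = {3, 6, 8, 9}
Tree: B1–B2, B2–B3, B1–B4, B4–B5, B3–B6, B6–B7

Vertex coverage: the bags together contain {1, 2, 3, 4, 5, 6, 7, 8, 9, 10}, the full vertex set. Edge coverage: each edge of G has both endpoints in at least one bag. Running intersection: for every vertex, the bags containing it form a connected subtree. All three properties hold, so this is a valid tree decomposition of width max|bag| − 1 = 3, and hence tw(G) ≤ 3.

Yes; width 3.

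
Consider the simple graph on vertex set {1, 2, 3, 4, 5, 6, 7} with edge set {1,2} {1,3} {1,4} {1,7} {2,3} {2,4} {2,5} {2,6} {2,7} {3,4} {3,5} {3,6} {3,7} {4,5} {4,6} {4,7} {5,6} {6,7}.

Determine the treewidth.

A width-4 tree decomposition is:
Bags: B1 = {2, 3, 4, 5, 6}  B2 = {2, 3, 4, 6, 7}  B3 = {1, 2, 3, 4, 7}
Tree: B1–B2, B2–B3
Each bag holds 5 vertices, so the decomposition has width 4, which upper-bounds the treewidth. Conversely, {1, 2, 3, 4, 7} is a clique of size 5, and the vertices of any clique must share a bag in every tree decomposition; so some bag has ≥ 5 vertices and tw(G) ≥ 4. The upper and lower bounds meet at 4, so that is the treewidth.

4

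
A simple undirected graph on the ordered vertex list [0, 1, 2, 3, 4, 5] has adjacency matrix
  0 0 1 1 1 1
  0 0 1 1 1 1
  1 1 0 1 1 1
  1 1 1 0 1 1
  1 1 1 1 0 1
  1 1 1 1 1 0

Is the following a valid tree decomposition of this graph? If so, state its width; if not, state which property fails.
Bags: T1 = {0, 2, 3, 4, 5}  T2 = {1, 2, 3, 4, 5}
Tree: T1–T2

Yes; width 4.

Checking the three conditions: (i) the bags cover all of {0, 1, 2, 3, 4, 5}; (ii) for each edge, some bag contains both endpoints; (iii) the bags containing any fixed vertex form a subtree. All hold, so the decomposition is valid with width 5 − 1 = 4.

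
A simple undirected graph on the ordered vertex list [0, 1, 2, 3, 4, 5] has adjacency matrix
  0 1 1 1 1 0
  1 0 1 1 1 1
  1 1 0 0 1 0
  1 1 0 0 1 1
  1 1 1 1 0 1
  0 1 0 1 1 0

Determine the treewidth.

3

A width-3 tree decomposition is:
Bags: B1 = {0, 1, 3, 4}  B2 = {0, 1, 2, 4}  B3 = {1, 3, 4, 5}
Tree: B1–B2, B1–B3
Every bag has size at most 4, so the width is 4 − 1 = 3 and tw(G) ≤ 3. Conversely, {0, 1, 2, 4} is a clique of size 4, and the vertices of any clique must share a bag in every tree decomposition; so some bag has ≥ 4 vertices and tw(G) ≥ 3. Combining the bounds, tw(G) = 3.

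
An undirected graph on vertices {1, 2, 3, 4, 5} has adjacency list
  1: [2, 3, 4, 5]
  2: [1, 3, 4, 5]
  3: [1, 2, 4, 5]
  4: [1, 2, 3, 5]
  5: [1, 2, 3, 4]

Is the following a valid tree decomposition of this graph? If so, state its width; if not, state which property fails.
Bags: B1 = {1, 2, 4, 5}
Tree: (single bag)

A tree decomposition must satisfy three properties: every vertex lies in some bag; for every edge, both endpoints lie together in some bag; and for every vertex, the bags containing it form a connected subtree. Here vertex 3 appears in no bag, so the decomposition is invalid.

No — vertex 3 appears in no bag.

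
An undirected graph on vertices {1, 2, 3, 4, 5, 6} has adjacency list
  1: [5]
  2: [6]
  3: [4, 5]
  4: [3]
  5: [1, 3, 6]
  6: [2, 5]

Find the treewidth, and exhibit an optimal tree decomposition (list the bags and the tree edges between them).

Every bag has size at most 2, so the width is 2 − 1 = 1 and tw(G) ≤ 1. Any graph with an edge has treewidth ≥ 1, and G has the edge 1–5. Combining the bounds, tw(G) = 1.

Treewidth 1.
One such decomposition:
Bags: B1 = {1, 5}  B2 = {5, 6}  B3 = {3, 5}  B4 = {3, 4}  B5 = {2, 6}
Tree: B1–B2, B2–B3, B3–B4, B2–B5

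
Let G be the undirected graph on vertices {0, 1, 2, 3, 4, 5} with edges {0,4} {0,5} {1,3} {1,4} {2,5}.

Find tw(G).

1

A width-1 tree decomposition is:
Bags: B1 = {1, 3}  B2 = {1, 4}  B3 = {0, 4}  B4 = {0, 5}  B5 = {2, 5}
Tree: B1–B2, B2–B3, B3–B4, B4–B5
Every bag has size at most 2, so the width is 2 − 1 = 1 and tw(G) ≤ 1. Since G has at least one edge (e.g. 3–1), it is not an edgeless graph, so tw(G) ≥ 1. Therefore the treewidth is 1.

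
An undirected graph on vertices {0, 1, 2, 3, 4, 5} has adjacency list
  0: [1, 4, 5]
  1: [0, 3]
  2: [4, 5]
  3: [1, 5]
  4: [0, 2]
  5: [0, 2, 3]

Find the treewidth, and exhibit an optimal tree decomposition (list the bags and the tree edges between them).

Treewidth 2.
Bags: B1 = {0, 2, 4}  B2 = {0, 2, 5}  B3 = {0, 1, 5}  B4 = {1, 3, 5}
Tree: B1–B2, B2–B3, B3–B4

Every bag has size at most 3, so the width is 3 − 1 = 2 and tw(G) ≤ 2. Since 4–2–5–0–4 is a cycle in G, G is not acyclic. Forests are exactly the graphs of treewidth ≤ 1, so tw(G) ≥ 2. The upper and lower bounds meet at 2, so that is the treewidth.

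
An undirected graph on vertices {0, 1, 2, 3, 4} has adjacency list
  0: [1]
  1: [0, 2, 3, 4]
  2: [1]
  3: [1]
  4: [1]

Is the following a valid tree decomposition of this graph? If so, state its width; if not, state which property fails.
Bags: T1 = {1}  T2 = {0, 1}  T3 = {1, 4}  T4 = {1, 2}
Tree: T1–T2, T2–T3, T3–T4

A tree decomposition must satisfy three properties: every vertex lies in some bag; for every edge, both endpoints lie together in some bag; and for every vertex, the bags containing it form a connected subtree. Here vertex 3 appears in no bag, so the decomposition is invalid.

No — vertex 3 appears in no bag.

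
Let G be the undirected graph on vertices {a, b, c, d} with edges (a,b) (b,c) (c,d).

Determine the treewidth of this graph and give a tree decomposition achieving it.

Every bag has size at most 2, so the width is 2 − 1 = 1 and tw(G) ≤ 1. G has an edge, so its treewidth is at least 1. Therefore the treewidth is 1.

Treewidth 1.
One such decomposition:
Bags: B1 = {a, b}  B2 = {b, c}  B3 = {c, d}
Tree: B1–B2, B2–B3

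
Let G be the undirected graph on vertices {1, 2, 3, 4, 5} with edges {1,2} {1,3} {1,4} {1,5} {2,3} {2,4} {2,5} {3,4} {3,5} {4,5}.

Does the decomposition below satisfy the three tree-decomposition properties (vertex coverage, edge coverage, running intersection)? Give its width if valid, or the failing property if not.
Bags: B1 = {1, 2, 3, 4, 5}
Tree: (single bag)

Vertex coverage: the bags together contain {1, 2, 3, 4, 5}, the full vertex set. Edge coverage: each edge of G has both endpoints in at least one bag. Running intersection: for every vertex, the bags containing it form a connected subtree. All three properties hold, so this is a valid tree decomposition of width max|bag| − 1 = 4, and hence tw(G) ≤ 4.

Yes; width 4.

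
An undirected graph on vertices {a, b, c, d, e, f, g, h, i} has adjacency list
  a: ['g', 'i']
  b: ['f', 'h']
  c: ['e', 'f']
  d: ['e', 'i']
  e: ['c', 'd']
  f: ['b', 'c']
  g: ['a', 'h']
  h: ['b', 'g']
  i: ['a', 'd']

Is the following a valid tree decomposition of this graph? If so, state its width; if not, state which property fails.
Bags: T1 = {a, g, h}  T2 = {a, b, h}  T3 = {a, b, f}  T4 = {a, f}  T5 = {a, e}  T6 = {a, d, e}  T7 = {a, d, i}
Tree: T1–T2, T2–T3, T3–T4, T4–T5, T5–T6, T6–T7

No — vertex c appears in no bag.

A tree decomposition must satisfy three properties: every vertex lies in some bag; for every edge, both endpoints lie together in some bag; and for every vertex, the bags containing it form a connected subtree. Here vertex c appears in no bag, so the decomposition is invalid.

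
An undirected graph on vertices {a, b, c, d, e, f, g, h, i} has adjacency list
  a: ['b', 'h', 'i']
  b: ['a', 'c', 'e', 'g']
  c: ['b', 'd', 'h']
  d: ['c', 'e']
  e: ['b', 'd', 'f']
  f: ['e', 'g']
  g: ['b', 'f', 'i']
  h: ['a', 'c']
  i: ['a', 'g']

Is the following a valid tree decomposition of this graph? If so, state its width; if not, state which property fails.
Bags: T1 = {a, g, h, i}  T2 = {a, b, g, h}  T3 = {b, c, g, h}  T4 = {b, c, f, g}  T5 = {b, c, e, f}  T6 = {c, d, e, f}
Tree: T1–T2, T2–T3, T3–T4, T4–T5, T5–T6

Yes; width 3.

Checking the three conditions: (i) the bags cover all of {a, b, c, d, e, f, g, h, i}; (ii) for each edge, some bag contains both endpoints; (iii) the bags containing any fixed vertex form a subtree. All hold, so the decomposition is valid with width 4 − 1 = 3.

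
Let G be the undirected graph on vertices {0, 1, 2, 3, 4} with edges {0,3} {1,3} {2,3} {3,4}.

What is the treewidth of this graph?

A width-1 tree decomposition is:
Bags: B1 = {1, 3}  B2 = {3, 4}  B3 = {0, 3}  B4 = {2, 3}
Tree: B1–B2, B1–B3, B3–B4
Each bag holds 2 vertices, so the decomposition has width 1, which upper-bounds the treewidth. Any graph with an edge has treewidth ≥ 1, and G has the edge 1–3. The upper and lower bounds meet at 1, so that is the treewidth.

1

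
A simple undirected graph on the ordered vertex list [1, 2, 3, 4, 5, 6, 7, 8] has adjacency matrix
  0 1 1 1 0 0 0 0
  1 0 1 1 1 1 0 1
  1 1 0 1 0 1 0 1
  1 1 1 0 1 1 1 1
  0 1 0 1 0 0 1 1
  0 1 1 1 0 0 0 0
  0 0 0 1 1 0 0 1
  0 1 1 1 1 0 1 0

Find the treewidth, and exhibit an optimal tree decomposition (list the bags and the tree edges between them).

Each bag holds 4 vertices, so the decomposition has width 3, which upper-bounds the treewidth. Conversely, {2, 3, 4, 8} is a clique of size 4, and the vertices of any clique must share a bag in every tree decomposition; so some bag has ≥ 4 vertices and tw(G) ≥ 3. Combining the bounds, tw(G) = 3.

Treewidth 3.
One such decomposition:
Bags: B1 = {2, 3, 4, 8}  B2 = {2, 4, 5, 8}  B3 = {4, 5, 7, 8}  B4 = {2, 3, 4, 6}  B5 = {1, 2, 3, 4}
Tree: B1–B2, B2–B3, B1–B4, B1–B5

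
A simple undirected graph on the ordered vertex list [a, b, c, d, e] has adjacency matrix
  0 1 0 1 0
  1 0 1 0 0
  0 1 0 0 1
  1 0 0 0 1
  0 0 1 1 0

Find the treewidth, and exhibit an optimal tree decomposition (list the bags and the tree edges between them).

Every bag has size at most 3, so the width is 3 − 1 = 2 and tw(G) ≤ 2. For the lower bound, G contains the cycle a–d–e–c–b–a, so G is not a forest; only forests have treewidth ≤ 1, hence tw(G) ≥ 2. Hence tw(G) = 2 exactly.

Treewidth 2.
One such decomposition:
Bags: B1 = {a, d, e}  B2 = {a, c, e}  B3 = {a, b, c}
Tree: B1–B2, B2–B3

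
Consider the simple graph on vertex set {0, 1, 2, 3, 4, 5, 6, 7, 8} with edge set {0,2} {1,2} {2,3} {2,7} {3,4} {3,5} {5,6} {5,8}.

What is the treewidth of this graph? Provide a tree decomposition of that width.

Treewidth 1.
Bags: B1 = {3, 5}  B2 = {2, 3}  B3 = {0, 2}  B4 = {5, 8}  B5 = {3, 4}  B6 = {2, 7}  B7 = {1, 2}  B8 = {5, 6}
Tree: B1–B2, B2–B3, B1–B4, B2–B5, B2–B6, B6–B7, B1–B8

The largest bag has 2 vertices, giving width 1; this decomposition certifies tw(G) ≤ 1. Since G has at least one edge (e.g. 3–5), it is not an edgeless graph, so tw(G) ≥ 1. Combining the bounds, tw(G) = 1.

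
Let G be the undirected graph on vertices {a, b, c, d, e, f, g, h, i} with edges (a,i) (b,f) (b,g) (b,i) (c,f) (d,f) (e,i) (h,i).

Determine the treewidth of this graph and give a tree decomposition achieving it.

Treewidth 1.
One optimal decomposition is:
Bags: B1 = {b, f}  B2 = {b, i}  B3 = {a, i}  B4 = {h, i}  B5 = {d, f}  B6 = {e, i}  B7 = {c, f}  B8 = {b, g}
Tree: B1–B2, B2–B3, B2–B4, B1–B5, B2–B6, B5–B7, B1–B8

Every bag has size at most 2, so the width is 2 − 1 = 1 and tw(G) ≤ 1. G has an edge, so its treewidth is at least 1. Therefore the treewidth is 1.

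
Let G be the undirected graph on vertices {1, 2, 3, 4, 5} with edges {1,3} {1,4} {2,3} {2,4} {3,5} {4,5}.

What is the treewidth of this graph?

A width-2 tree decomposition is:
Bags: B1 = {1, 3, 4}  B2 = {3, 4, 5}  B3 = {2, 3, 4}
Tree: B1–B2, B2–B3
The largest bag has 3 vertices, giving width 2; this decomposition certifies tw(G) ≤ 2. The edges 1–3–5–4–1 form a cycle, so G is not a tree and its treewidth is at least 2. Hence tw(G) = 2 exactly.

2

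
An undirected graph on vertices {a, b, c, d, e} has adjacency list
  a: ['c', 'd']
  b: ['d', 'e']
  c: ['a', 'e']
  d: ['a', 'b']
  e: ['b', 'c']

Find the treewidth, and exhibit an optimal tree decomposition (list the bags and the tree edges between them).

Treewidth 2.
Bags: B1 = {b, c, e}  B2 = {b, c, d}  B3 = {a, c, d}
Tree: B1–B2, B2–B3

Every bag has size at most 3, so the width is 3 − 1 = 2 and tw(G) ≤ 2. The edges c–e–b–d–a–c form a cycle, so G is not a tree and its treewidth is at least 2. Hence tw(G) = 2 exactly.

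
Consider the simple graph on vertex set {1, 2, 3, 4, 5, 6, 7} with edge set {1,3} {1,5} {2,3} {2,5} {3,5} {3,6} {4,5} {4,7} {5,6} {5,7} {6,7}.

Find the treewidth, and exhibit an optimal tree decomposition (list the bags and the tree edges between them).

Each bag holds 3 vertices, so the decomposition has width 2, which upper-bounds the treewidth. Conversely, {1, 3, 5} is a clique of size 3, and the vertices of any clique must share a bag in every tree decomposition; so some bag has ≥ 3 vertices and tw(G) ≥ 2. Therefore the treewidth is 2.

Treewidth 2.
One optimal decomposition is:
Bags: B1 = {5, 6, 7}  B2 = {3, 5, 6}  B3 = {2, 3, 5}  B4 = {4, 5, 7}  B5 = {1, 3, 5}
Tree: B1–B2, B2–B3, B1–B4, B2–B5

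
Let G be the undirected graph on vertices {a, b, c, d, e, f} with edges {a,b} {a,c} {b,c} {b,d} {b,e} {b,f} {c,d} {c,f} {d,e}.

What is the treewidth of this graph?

2

A width-2 tree decomposition is:
Bags: B1 = {b, c, f}  B2 = {b, c, d}  B3 = {a, b, c}  B4 = {b, d, e}
Tree: B1–B2, B1–B3, B2–B4
The largest bag has 3 vertices, giving width 2; this decomposition certifies tw(G) ≤ 2. On the other hand G contains the 3-clique {b, d, e}. A clique must lie in a single bag of any decomposition, so no decomposition can have width below 2. Combining the bounds, tw(G) = 2.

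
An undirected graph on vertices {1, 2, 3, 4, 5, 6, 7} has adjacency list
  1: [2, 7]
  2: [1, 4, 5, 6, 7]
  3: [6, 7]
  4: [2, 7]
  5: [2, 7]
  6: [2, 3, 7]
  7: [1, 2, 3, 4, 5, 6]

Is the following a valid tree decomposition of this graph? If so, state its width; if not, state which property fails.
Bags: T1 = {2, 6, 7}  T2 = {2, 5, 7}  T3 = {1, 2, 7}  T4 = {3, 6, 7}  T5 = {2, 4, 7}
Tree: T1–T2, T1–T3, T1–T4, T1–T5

Yes; width 2.

Vertex coverage: the bags together contain {1, 2, 3, 4, 5, 6, 7}, the full vertex set. Edge coverage: each edge of G has both endpoints in at least one bag. Running intersection: for every vertex, the bags containing it form a connected subtree. All three properties hold, so this is a valid tree decomposition of width max|bag| − 1 = 2, and hence tw(G) ≤ 2.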